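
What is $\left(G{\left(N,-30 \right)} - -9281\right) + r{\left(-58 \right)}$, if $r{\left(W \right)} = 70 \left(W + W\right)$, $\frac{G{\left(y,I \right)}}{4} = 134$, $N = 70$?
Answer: $1697$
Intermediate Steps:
$G{\left(y,I \right)} = 536$ ($G{\left(y,I \right)} = 4 \cdot 134 = 536$)
$r{\left(W \right)} = 140 W$ ($r{\left(W \right)} = 70 \cdot 2 W = 140 W$)
$\left(G{\left(N,-30 \right)} - -9281\right) + r{\left(-58 \right)} = \left(536 - -9281\right) + 140 \left(-58\right) = \left(536 + 9281\right) - 8120 = 9817 - 8120 = 1697$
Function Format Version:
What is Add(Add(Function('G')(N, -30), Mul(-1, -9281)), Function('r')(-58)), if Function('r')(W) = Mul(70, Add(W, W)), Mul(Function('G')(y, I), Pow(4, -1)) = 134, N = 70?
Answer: 1697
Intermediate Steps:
Function('G')(y, I) = 536 (Function('G')(y, I) = Mul(4, 134) = 536)
Function('r')(W) = Mul(140, W) (Function('r')(W) = Mul(70, Mul(2, W)) = Mul(140, W))
Add(Add(Function('G')(N, -30), Mul(-1, -9281)), Function('r')(-58)) = Add(Add(536, Mul(-1, -9281)), Mul(140, -58)) = Add(Add(536, 9281), -8120) = Add(9817, -8120) = 1697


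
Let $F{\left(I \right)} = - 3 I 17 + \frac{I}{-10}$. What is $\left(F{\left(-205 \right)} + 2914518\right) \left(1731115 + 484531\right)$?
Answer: $6480750148301$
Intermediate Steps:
$F{\left(I \right)} = - \frac{511 I}{10}$ ($F{\left(I \right)} = - 51 I + I \left(- \frac{1}{10}\right) = - 51 I - \frac{I}{10} = - \frac{511 I}{10}$)
$\left(F{\left(-205 \right)} + 2914518\right) \left(1731115 + 484531\right) = \left(\left(- \frac{511}{10}\right) \left(-205\right) + 2914518\right) \left(1731115 + 484531\right) = \left(\frac{20951}{2} + 2914518\right) 2215646 = \frac{5849987}{2} \cdot 2215646 = 6480750148301$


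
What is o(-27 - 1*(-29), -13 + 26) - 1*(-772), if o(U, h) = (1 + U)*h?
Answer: 811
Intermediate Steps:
o(U, h) = h*(1 + U)
o(-27 - 1*(-29), -13 + 26) - 1*(-772) = (-13 + 26)*(1 + (-27 - 1*(-29))) - 1*(-772) = 13*(1 + (-27 + 29)) + 772 = 13*(1 + 2) + 772 = 13*3 + 772 = 39 + 772 = 811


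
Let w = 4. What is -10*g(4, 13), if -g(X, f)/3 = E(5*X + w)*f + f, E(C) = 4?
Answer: 1950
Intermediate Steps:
g(X, f) = -15*f (g(X, f) = -3*(4*f + f) = -15*f)
-10*g(4, 13) = -(-150)*13 = -10*(-195) = 1950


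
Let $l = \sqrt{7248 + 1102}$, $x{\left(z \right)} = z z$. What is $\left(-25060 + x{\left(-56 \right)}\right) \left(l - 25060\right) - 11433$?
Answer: $549404007 - 109620 \sqrt{334} \approx 5.474 \cdot 10^{8}$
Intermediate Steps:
$x{\left(z \right)} = z^{2}$
$l = 5 \sqrt{334}$ ($l = \sqrt{8350} = 5 \sqrt{334} \approx 91.378$)
$\left(-25060 + x{\left(-56 \right)}\right) \left(l - 25060\right) - 11433 = \left(-25060 + \left(-56\right)^{2}\right) \left(5 \sqrt{334} - 25060\right) - 11433 = \left(-25060 + 3136\right) \left(-25060 + 5 \sqrt{334}\right) - 11433 = - 21924 \left(-25060 + 5 \sqrt{334}\right) - 11433 = \left(549415440 - 109620 \sqrt{334}\right) - 11433 = 549404007 - 109620 \sqrt{334}$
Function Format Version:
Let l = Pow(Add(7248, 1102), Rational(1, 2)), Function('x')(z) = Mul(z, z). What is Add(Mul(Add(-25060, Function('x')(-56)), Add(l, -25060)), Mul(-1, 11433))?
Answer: Add(549404007, Mul(-109620, Pow(334, Rational(1, 2)))) ≈ 5.4740e+8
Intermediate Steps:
Function('x')(z) = Pow(z, 2)
l = Mul(5, Pow(334, Rational(1, 2))) (l = Pow(8350, Rational(1, 2)) = Mul(5, Pow(334, Rational(1, 2))) ≈ 91.378)
Add(Mul(Add(-25060, Function('x')(-56)), Add(l, -25060)), Mul(-1, 11433)) = Add(Mul(Add(-25060, Pow(-56, 2)), Add(Mul(5, Pow(334, Rational(1, 2))), -25060)), Mul(-1, 11433)) = Add(Mul(Add(-25060, 3136), Add(-25060, Mul(5, Pow(334, Rational(1, 2))))), -11433) = Add(Mul(-21924, Add(-25060, Mul(5, Pow(334, Rational(1, 2))))), -11433) = Add(Add(549415440, Mul(-109620, Pow(334, Rational(1, 2)))), -11433) = Add(549404007, Mul(-109620, Pow(334, Rational(1, 2))))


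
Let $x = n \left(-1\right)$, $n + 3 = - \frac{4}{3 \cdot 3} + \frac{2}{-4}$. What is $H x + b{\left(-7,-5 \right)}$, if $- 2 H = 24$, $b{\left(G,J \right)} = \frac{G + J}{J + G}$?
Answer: $- \frac{139}{3} \approx -46.333$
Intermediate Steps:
$b{\left(G,J \right)} = 1$ ($b{\left(G,J \right)} = \frac{G + J}{G + J} = 1$)
$n = - \frac{71}{18}$ ($n = -3 + \left(- \frac{4}{3 \cdot 3} + \frac{2}{-4}\right) = -3 - \left(\frac{1}{2} + \frac{4}{9}\right) = -3 - \frac{17}{18} = - \frac{71}{18} \approx -3.9444$)
$H = -12$ ($H = \left(- \frac{1}{2}\right) 24 = -12$)
$x = \frac{71}{18}$ ($x = \left(- \frac{71}{18}\right) \left(-1\right) = \frac{71}{18} \approx 3.9444$)
$H x + b{\left(-7,-5 \right)} = \left(-12\right) \frac{71}{18} + 1 = - \frac{142}{3} + 1 = - \frac{139}{3}$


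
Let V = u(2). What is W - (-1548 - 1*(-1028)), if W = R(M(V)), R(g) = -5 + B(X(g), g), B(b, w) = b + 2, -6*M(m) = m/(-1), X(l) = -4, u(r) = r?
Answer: 513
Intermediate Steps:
V = 2
M(m) = m/6 (M(m) = -m/(6*(-1)) = -m*(-1)/6 = -(-1)*m/6 = m/6)
B(b, w) = 2 + b
R(g) = -7 (R(g) = -5 + (2 - 4) = -5 - 2 = -7)
W = -7
W - (-1548 - 1*(-1028)) = -7 - (-1548 - 1*(-1028)) = -7 - (-1548 + 1028) = -7 - 1*(-520) = -7 + 520 = 513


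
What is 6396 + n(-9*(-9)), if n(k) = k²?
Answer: 12957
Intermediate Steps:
6396 + n(-9*(-9)) = 6396 + (-9*(-9))² = 6396 + 81² = 6396 + 6561 = 12957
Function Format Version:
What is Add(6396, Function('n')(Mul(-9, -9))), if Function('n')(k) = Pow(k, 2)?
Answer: 12957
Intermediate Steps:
Add(6396, Function('n')(Mul(-9, -9))) = Add(6396, Pow(Mul(-9, -9), 2)) = Add(6396, Pow(81, 2)) = Add(6396, 6561) = 12957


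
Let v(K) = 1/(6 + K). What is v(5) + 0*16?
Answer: 1/11 ≈ 0.090909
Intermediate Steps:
v(5) + 0*16 = 1/(6 + 5) + 0*16 = 1/11 + 0 = 1/11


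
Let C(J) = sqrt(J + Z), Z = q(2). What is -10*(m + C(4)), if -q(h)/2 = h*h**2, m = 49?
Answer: -490 - 20*I*sqrt(3) ≈ -490.0 - 34.641*I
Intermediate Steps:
q(h) = -2*h**3 (q(h) = -2*h*h**2 = -2*h**3)
Z = -16 (Z = -2*2**3 = -2*8 = -16)
C(J) = sqrt(-16 + J) (C(J) = sqrt(J - 16) = sqrt(-16 + J))
-10*(m + C(4)) = -10*(49 + sqrt(-16 + 4)) = -10*(49 + sqrt(-12)) = -10*(49 + 2*I*sqrt(3)) = -490 - 20*I*sqrt(3)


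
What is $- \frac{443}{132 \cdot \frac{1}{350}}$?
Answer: $- \frac{77525}{66} \approx -1174.6$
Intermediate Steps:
$- \frac{443}{132 \cdot \frac{1}{350}} = - \frac{443}{\frac{66}{175}} = \left(-443\right) \frac{175}{66} = - \frac{77525}{66}$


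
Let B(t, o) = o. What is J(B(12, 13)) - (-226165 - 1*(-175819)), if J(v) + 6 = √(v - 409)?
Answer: 50340 + 6*I*√11 ≈ 50340.0 + 19.9*I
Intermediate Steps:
J(v) = -6 + √(-409 + v) (J(v) = -6 + √(v - 409) = -6 + √(-409 + v))
J(B(12, 13)) - (-226165 - 1*(-175819)) = (-6 + √(-409 + 13)) - (-226165 - 1*(-175819)) = (-6 + √(-396)) - (-226165 + 175819) = (-6 + 6*I*√11) - 1*(-50346) = (-6 + 6*I*√11) + 50346 = 50340 + 6*I*√11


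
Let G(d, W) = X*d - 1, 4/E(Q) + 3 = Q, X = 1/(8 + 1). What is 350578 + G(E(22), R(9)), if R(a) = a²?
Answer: 59948671/171 ≈ 3.5058e+5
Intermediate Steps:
X = ⅑ (X = 1/9 = ⅑ ≈ 0.11111)
E(Q) = 4/(-3 + Q)
G(d, W) = -1 + d/9 (G(d, W) = d/9 - 1 = -1 + d/9)
350578 + G(E(22), R(9)) = 350578 + (-1 + (4/(-3 + 22))/9) = 350578 + (-1 + (4/19)/9) = 350578 + (-1 + (4*(1/19))/9) = 350578 + (-1 + (⅑)*(4/19)) = 350578 + (-1 + 4/171) = 350578 - 167/171 = 59948671/171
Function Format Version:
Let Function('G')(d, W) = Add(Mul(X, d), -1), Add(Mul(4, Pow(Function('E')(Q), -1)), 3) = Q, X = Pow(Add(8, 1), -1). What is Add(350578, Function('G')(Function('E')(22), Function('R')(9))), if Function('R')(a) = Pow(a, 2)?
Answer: Rational(59948671, 171) ≈ 3.5058e+5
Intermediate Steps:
X = Rational(1, 9) (X = Pow(9, -1) = Rational(1, 9) ≈ 0.11111)
Function('E')(Q) = Mul(4, Pow(Add(-3, Q), -1))
Function('G')(d, W) = Add(-1, Mul(Rational(1, 9), d)) (Function('G')(d, W) = Add(Mul(Rational(1, 9), d), -1) = Add(-1, Mul(Rational(1, 9), d)))
Add(350578, Function('G')(Function('E')(22), Function('R')(9))) = Add(350578, Add(-1, Mul(Rational(1, 9), Mul(4, Pow(Add(-3, 22), -1))))) = Add(350578, Add(-1, Mul(Rational(1, 9), Mul(4, Pow(19, -1))))) = Add(350578, Add(-1, Mul(Rational(1, 9), Mul(4, Rational(1, 19))))) = Add(350578, Add(-1, Mul(Rational(1, 9), Rational(4, 19)))) = Add(350578, Add(-1, Rational(4, 171))) = Add(350578, Rational(-167, 171)) = Rational(59948671, 171)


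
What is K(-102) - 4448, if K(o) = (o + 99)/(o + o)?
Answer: -302463/68 ≈ -4448.0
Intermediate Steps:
K(o) = (99 + o)/(2*o) (K(o) = (99 + o)/((2*o)) = (99 + o)*(1/(2*o)) = (99 + o)/(2*o))
K(-102) - 4448 = (½)*(99 - 102)/(-102) - 4448 = (½)*(-1/102)*(-3) - 4448 = 1/68 - 4448 = -302463/68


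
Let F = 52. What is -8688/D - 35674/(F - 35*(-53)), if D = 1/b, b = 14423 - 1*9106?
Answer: -88092176746/1907 ≈ -4.6194e+7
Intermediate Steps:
b = 5317 (b = 14423 - 9106 = 5317)
D = 1/5317 ≈ 0.00018808
-8688/D - 35674/(F - 35*(-53)) = -8688/1/5317 - 35674/(52 - 35*(-53)) = -8688*5317 - 35674/(52 + 1855) = -46194096 - 35674/1907 = -88092176746/1907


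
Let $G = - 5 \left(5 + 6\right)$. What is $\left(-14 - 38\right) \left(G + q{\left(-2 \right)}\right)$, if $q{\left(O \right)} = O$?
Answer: $2964$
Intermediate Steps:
$G = -55$ ($G = \left(-5\right) 11 = -55$)
$\left(-14 - 38\right) \left(G + q{\left(-2 \right)}\right) = \left(-14 - 38\right) \left(-55 - 2\right) = \left(-14 - 38\right) \left(-57\right) = \left(-52\right) \left(-57\right) = 2964$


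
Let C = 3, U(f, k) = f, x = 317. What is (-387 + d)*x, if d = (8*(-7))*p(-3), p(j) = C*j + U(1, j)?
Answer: 19337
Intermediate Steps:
p(j) = 1 + 3*j (p(j) = 3*j + 1 = 1 + 3*j)
d = 448 (d = (8*(-7))*(1 + 3*(-3)) = -56*(1 - 9) = -56*(-8) = 448)
(-387 + d)*x = (-387 + 448)*317 = 61*317 = 19337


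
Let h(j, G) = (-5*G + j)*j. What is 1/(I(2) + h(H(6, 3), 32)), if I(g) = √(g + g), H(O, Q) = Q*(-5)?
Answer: 1/2627 ≈ 0.00038066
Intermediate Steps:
H(O, Q) = -5*Q
h(j, G) = j*(j - 5*G) (h(j, G) = (j - 5*G)*j = j*(j - 5*G))
I(g) = √2*√g (I(g) = √(2*g) = √2*√g)
1/(I(2) + h(H(6, 3), 32)) = 1/(√2*√2 + (-5*3)*(-5*3 - 5*32)) = 1/(2 - 15*(-15 - 160)) = 1/(2 - 15*(-175)) = 1/(2 + 2625) = 1/2627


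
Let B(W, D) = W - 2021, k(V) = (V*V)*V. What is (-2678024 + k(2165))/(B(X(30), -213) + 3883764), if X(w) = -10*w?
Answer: 10145164101/3881443 ≈ 2613.8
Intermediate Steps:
k(V) = V**3 (k(V) = V**2*V = V**3)
B(W, D) = -2021 + W
(-2678024 + k(2165))/(B(X(30), -213) + 3883764) = (-2678024 + 2165**3)/((-2021 - 10*30) + 3883764) = (-2678024 + 10147842125)/((-2021 - 300) + 3883764) = 10145164101/(-2321 + 3883764) = 10145164101/3881443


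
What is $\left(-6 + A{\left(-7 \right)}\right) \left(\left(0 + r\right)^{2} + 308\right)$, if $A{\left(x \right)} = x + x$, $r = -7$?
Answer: $-7140$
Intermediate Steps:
$A{\left(x \right)} = 2 x$
$\left(-6 + A{\left(-7 \right)}\right) \left(\left(0 + r\right)^{2} + 308\right) = \left(-6 + 2 \left(-7\right)\right) \left(\left(0 - 7\right)^{2} + 308\right) = \left(-6 - 14\right) \left(\left(-7\right)^{2} + 308\right) = - 20 \left(49 + 308\right) = \left(-20\right) 357 = -7140$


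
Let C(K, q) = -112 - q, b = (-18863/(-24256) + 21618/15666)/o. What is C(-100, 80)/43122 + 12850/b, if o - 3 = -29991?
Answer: -175397876225809934752/982072365607 ≈ -1.7860e+8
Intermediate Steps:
o = -29988 (o = 3 - 29991 = -29988)
b = -136645661/1899212491008 (b = (-18863/(-24256) + 21618/15666)/(-29988) = (-18863*(-1/24256) + 21618*(1/15666))*(-1/29988) = (18863/24256 + 3603/2611)*(-1/29988) = (136645661/63332416)*(-1/29988) = -136645661/1899212491008 ≈ -7.1949e-5)
C(-100, 80)/43122 + 12850/b = (-112 - 1*80)/43122 + 12850/(-136645661/1899212491008) = (-112 - 80)*(1/43122) + 12850*(-1899212491008/136645661) = -192*1/43122 - 24404880509452800/136645661 = -32/7187 - 24404880509452800/136645661 = -175397876225809934752/982072365607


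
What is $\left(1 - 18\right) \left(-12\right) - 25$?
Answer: $179$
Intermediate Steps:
$\left(1 - 18\right) \left(-12\right) - 25 = \left(-17\right) \left(-12\right) - 25 = 204 - 25 = 179$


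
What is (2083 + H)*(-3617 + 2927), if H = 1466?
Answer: -2448810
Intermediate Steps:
(2083 + H)*(-3617 + 2927) = (2083 + 1466)*(-3617 + 2927) = 3549*(-690) = -2448810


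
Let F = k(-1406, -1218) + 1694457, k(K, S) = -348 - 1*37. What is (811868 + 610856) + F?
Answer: 3116796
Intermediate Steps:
k(K, S) = -385 (k(K, S) = -348 - 37 = -385)
F = 1694072 (F = -385 + 1694457 = 1694072)
(811868 + 610856) + F = (811868 + 610856) + 1694072 = 1422724 + 1694072 = 3116796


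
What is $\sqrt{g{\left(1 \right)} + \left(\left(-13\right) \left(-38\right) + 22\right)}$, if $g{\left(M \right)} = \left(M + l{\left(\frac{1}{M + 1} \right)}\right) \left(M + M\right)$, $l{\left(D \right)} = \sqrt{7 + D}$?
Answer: $\sqrt{518 + \sqrt{30}} \approx 22.88$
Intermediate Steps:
$g{\left(M \right)} = 2 M \left(M + \sqrt{7 + \frac{1}{1 + M}}\right)$ ($g{\left(M \right)} = \left(M + \sqrt{7 + \frac{1}{M + 1}}\right) \left(M + M\right) = \left(M + \sqrt{7 + \frac{1}{1 + M}}\right) 2 M = 2 M \left(M + \sqrt{7 + \frac{1}{1 + M}}\right)$)
$\sqrt{g{\left(1 \right)} + \left(\left(-13\right) \left(-38\right) + 22\right)} = \sqrt{2 \cdot 1 \left(1 + \sqrt{\frac{8 + 7 \cdot 1}{1 + 1}}\right) + \left(\left(-13\right) \left(-38\right) + 22\right)} = \sqrt{2 \cdot 1 \left(1 + \sqrt{\frac{8 + 7}{2}}\right) + \left(494 + 22\right)} = \sqrt{2 \cdot 1 \left(1 + \sqrt{\frac{1}{2} \cdot 15}\right) + 516} = \sqrt{2 \cdot 1 \left(1 + \sqrt{\frac{15}{2}}\right) + 516} = \sqrt{2 \cdot 1 \left(1 + \frac{\sqrt{30}}{2}\right) + 516} = \sqrt{\left(2 + \sqrt{30}\right) + 516} = \sqrt{518 + \sqrt{30}}$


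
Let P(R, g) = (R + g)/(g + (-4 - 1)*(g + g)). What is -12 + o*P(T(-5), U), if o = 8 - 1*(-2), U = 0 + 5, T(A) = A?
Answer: -12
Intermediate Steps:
U = 5
P(R, g) = -(R + g)/(9*g) (P(R, g) = (R + g)/(g - 10*g) = (R + g)/((-9*g)) = (R + g)*(-1/(9*g)) = -(R + g)/(9*g))
o = 10 (o = 8 + 2 = 10)
-12 + o*P(T(-5), U) = -12 + 10*((1/9)*(-1*(-5) - 1*5)/5) = -12 + 10*((1/9)*(1/5)*(5 - 5)) = -12 + 10*((1/9)*(1/5)*0) = -12 + 10*0 = -12 + 0 = -12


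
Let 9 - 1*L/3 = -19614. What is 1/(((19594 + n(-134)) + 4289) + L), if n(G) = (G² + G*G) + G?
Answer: 1/118530 ≈ 8.4367e-6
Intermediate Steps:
L = 58869 (L = 27 - 3*(-19614) = 27 + 58842 = 58869)
n(G) = G + 2*G² (n(G) = (G² + G²) + G = 2*G² + G = G + 2*G²)
1/(((19594 + n(-134)) + 4289) + L) = 1/(((19594 - 134*(1 + 2*(-134))) + 4289) + 58869) = 1/(((19594 - 134*(1 - 268)) + 4289) + 58869) = 1/(((19594 - 134*(-267)) + 4289) + 58869) = 1/(((19594 + 35778) + 4289) + 58869) = 1/((55372 + 4289) + 58869) = 1/(59661 + 58869) = 1/118530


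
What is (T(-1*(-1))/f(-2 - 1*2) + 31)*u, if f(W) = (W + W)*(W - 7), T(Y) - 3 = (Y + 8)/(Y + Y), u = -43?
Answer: -235253/176 ≈ -1336.7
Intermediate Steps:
T(Y) = 3 + (8 + Y)/(2*Y) (T(Y) = 3 + (Y + 8)/(Y + Y) = 3 + (8 + Y)/((2*Y)) = 3 + (8 + Y)*(1/(2*Y)) = 3 + (8 + Y)/(2*Y))
f(W) = 2*W*(-7 + W) (f(W) = (2*W)*(-7 + W) = 2*W*(-7 + W))
(T(-1*(-1))/f(-2 - 1*2) + 31)*u = ((7/2 + 4/((-1*(-1))))/((2*(-2 - 1*2)*(-7 + (-2 - 1*2)))) + 31)*(-43) = ((7/2 + 4/1)/((2*(-2 - 2)*(-7 + (-2 - 2)))) + 31)*(-43) = ((7/2 + 4*1)/((2*(-4)*(-7 - 4))) + 31)*(-43) = ((7/2 + 4)/((2*(-4)*(-11))) + 31)*(-43) = ((15/2)/88 + 31)*(-43) = ((15/2)*(1/88) + 31)*(-43) = (15/176 + 31)*(-43) = (5471/176)*(-43) = -235253/176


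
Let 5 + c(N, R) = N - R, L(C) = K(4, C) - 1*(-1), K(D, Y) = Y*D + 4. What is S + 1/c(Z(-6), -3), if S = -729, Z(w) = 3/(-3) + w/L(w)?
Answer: -37198/51 ≈ -729.37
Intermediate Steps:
K(D, Y) = 4 + D*Y (K(D, Y) = D*Y + 4 = 4 + D*Y)
L(C) = 5 + 4*C (L(C) = (4 + 4*C) - 1*(-1) = (4 + 4*C) + 1 = 5 + 4*C)
Z(w) = -1 + w/(5 + 4*w) (Z(w) = 3/(-3) + w/(5 + 4*w) = 3*(-1/3) + w/(5 + 4*w) = -1 + w/(5 + 4*w))
c(N, R) = -5 + N - R (c(N, R) = -5 + (N - R) = -5 + N - R)
S + 1/c(Z(-6), -3) = -729 + 1/(-5 + (-5 - 3*(-6))/(5 + 4*(-6)) - 1*(-3)) = -729 + 1/(-5 + (-5 + 18)/(5 - 24) + 3) = -729 + 1/(-5 + 13/(-19) + 3) = -729 + 1/(-5 - 1/19*13 + 3) = -729 + 1/(-5 - 13/19 + 3) = -729 + 1/(-51/19) = -729 - 19/51 = -37198/51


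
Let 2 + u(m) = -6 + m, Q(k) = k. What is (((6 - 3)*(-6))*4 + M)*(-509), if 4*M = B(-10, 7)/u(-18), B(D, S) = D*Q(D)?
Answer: 965573/26 ≈ 37137.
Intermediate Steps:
u(m) = -8 + m (u(m) = -2 + (-6 + m) = -8 + m)
B(D, S) = D² (B(D, S) = D*D = D²)
M = -25/26 (M = ((-10)²/(-8 - 18))/4 = (100/(-26))/4 = (100*(-1/26))/4 = (¼)*(-50/13) = -25/26 ≈ -0.96154)
(((6 - 3)*(-6))*4 + M)*(-509) = (((6 - 3)*(-6))*4 - 25/26)*(-509) = ((3*(-6))*4 - 25/26)*(-509) = (-18*4 - 25/26)*(-509) = (-72 - 25/26)*(-509) = -1897/26*(-509) = 965573/26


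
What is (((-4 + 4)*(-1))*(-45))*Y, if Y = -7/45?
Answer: 0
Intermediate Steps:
Y = -7/45 (Y = -7*1/45 = -7/45 ≈ -0.15556)
(((-4 + 4)*(-1))*(-45))*Y = (((-4 + 4)*(-1))*(-45))*(-7/45) = ((0*(-1))*(-45))*(-7/45) = (0*(-45))*(-7/45) = 0*(-7/45) = 0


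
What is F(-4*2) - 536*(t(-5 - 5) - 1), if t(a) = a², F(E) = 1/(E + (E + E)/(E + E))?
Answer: -371449/7 ≈ -53064.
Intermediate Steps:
F(E) = 1/(1 + E) (F(E) = 1/(E + (2*E)/((2*E))) = 1/(E + (2*E)*(1/(2*E))) = 1/(E + 1) = 1/(1 + E))
F(-4*2) - 536*(t(-5 - 5) - 1) = 1/(1 - 4*2) - 536*((-5 - 5)² - 1) = 1/(1 - 8) - 536*((-10)² - 1) = 1/(-7) - 536*(100 - 1) = -⅐ - 536*99 = -⅐ - 134*396 = -⅐ - 53064 = -371449/7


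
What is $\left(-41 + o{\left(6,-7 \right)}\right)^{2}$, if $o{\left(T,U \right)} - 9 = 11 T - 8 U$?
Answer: $8100$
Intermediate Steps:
$o{\left(T,U \right)} = 9 - 8 U + 11 T$ ($o{\left(T,U \right)} = 9 + \left(11 T - 8 U\right) = 9 + \left(- 8 U + 11 T\right) = 9 - 8 U + 11 T$)
$\left(-41 + o{\left(6,-7 \right)}\right)^{2} = \left(-41 + \left(9 - -56 + 11 \cdot 6\right)\right)^{2} = \left(-41 + \left(9 + 56 + 66\right)\right)^{2} = \left(-41 + 131\right)^{2} = 90^{2} = 8100$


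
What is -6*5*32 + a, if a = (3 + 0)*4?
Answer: -948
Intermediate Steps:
a = 12 (a = 3*4 = 12)
-6*5*32 + a = -6*5*32 + 12 = -30*32 + 12 = -960 + 12 = -948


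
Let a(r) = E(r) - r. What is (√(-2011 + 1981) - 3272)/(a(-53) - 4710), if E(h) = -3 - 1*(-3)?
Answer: 3272/4657 - I*√30/4657 ≈ 0.7026 - 0.0011761*I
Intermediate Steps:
E(h) = 0 (E(h) = -3 + 3 = 0)
a(r) = -r (a(r) = 0 - r = -r)
(√(-2011 + 1981) - 3272)/(a(-53) - 4710) = (√(-2011 + 1981) - 3272)/(-1*(-53) - 4710) = (√(-30) - 3272)/(53 - 4710) = (I*√30 - 3272)/(-4657) = (-3272 + I*√30)*(-1/4657) = 3272/4657 - I*√30/4657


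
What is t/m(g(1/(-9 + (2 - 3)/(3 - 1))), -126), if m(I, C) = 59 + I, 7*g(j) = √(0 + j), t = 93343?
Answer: 5127237647/3240813 - 653401*I*√38/3240813 ≈ 1582.1 - 1.2428*I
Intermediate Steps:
g(j) = √j/7 (g(j) = √(0 + j)/7 = √j/7)
t/m(g(1/(-9 + (2 - 3)/(3 - 1))), -126) = 93343/(59 + √(1/(-9 + (2 - 3)/(3 - 1)))/7) = 93343/(59 + √(1/(-9 - 1/2))/7) = 93343/(59 + √(1/(-9 - 1*½))/7) = 93343/(59 + √(1/(-9 - ½))/7) = 93343/(59 + √(1/(-19/2))/7) = 93343/(59 + √(-2/19)/7) = 93343/(59 + (I*√38/19)/7) = 93343/(59 + I*√38/133)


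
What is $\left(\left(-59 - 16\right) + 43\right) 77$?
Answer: $-2464$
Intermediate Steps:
$\left(\left(-59 - 16\right) + 43\right) 77 = \left(-75 + 43\right) 77 = \left(-32\right) 77 = -2464$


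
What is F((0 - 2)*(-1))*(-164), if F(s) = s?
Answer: -328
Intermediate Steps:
F((0 - 2)*(-1))*(-164) = ((0 - 2)*(-1))*(-164) = -2*(-1)*(-164) = 2*(-164) = -328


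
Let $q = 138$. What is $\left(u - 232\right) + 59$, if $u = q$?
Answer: $-35$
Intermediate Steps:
$u = 138$
$\left(u - 232\right) + 59 = \left(138 - 232\right) + 59 = -94 + 59 = -35$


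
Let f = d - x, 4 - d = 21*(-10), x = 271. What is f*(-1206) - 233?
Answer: 68509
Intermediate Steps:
d = 214 (d = 4 - 21*(-10) = 4 - 1*(-210) = 4 + 210 = 214)
f = -57 (f = 214 - 1*271 = 214 - 271 = -57)
f*(-1206) - 233 = -57*(-1206) - 233 = 68742 - 233 = 68509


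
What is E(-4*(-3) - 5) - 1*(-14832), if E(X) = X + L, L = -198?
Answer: 14641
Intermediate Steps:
E(X) = -198 + X (E(X) = X - 198 = -198 + X)
E(-4*(-3) - 5) - 1*(-14832) = (-198 + (-4*(-3) - 5)) - 1*(-14832) = (-198 + (12 - 5)) + 14832 = (-198 + 7) + 14832 = -191 + 14832 = 14641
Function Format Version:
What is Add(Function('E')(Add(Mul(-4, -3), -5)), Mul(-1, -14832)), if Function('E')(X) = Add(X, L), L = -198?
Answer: 14641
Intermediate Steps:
Function('E')(X) = Add(-198, X) (Function('E')(X) = Add(X, -198) = Add(-198, X))
Add(Function('E')(Add(Mul(-4, -3), -5)), Mul(-1, -14832)) = Add(Add(-198, Add(Mul(-4, -3), -5)), Mul(-1, -14832)) = Add(Add(-198, Add(12, -5)), 14832) = Add(Add(-198, 7), 14832) = Add(-191, 14832) = 14641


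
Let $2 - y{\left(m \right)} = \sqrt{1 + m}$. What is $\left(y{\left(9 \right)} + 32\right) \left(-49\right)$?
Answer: $-1666 + 49 \sqrt{10} \approx -1511.0$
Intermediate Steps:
$y{\left(m \right)} = 2 - \sqrt{1 + m}$
$\left(y{\left(9 \right)} + 32\right) \left(-49\right) = \left(\left(2 - \sqrt{1 + 9}\right) + 32\right) \left(-49\right) = \left(\left(2 - \sqrt{10}\right) + 32\right) \left(-49\right) = \left(34 - \sqrt{10}\right) \left(-49\right) = -1666 + 49 \sqrt{10}$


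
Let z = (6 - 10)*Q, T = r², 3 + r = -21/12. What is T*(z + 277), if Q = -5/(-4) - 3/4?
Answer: 99275/16 ≈ 6204.7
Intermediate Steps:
r = -19/4 (r = -3 - 21/12 = -3 - 21*1/12 = -3 - 7/4 = -19/4 ≈ -4.7500)
T = 361/16 (T = (-19/4)² = 361/16 ≈ 22.563)
Q = ½ (Q = -5*(-¼) - 3*¼ = 5/4 - ¾ = ½ ≈ 0.50000)
z = -2 (z = (6 - 10)*(½) = -4*½ = -2)
T*(z + 277) = 361*(-2 + 277)/16 = (361/16)*275 = 99275/16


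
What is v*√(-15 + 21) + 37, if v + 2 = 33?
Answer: 37 + 31*√6 ≈ 112.93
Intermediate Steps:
v = 31 (v = -2 + 33 = 31)
v*√(-15 + 21) + 37 = 31*√(-15 + 21) + 37 = 31*√6 + 37 = 37 + 31*√6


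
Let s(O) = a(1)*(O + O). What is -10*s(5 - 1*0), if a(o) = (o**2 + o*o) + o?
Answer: -300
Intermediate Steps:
a(o) = o + 2*o**2 (a(o) = (o**2 + o**2) + o = 2*o**2 + o = o + 2*o**2)
s(O) = 6*O (s(O) = (1*(1 + 2*1))*(O + O) = (1*(1 + 2))*(2*O) = (1*3)*(2*O) = 3*(2*O) = 6*O)
-10*s(5 - 1*0) = -60*(5 - 1*0) = -60*(5 + 0) = -60*5 = -10*30 = -300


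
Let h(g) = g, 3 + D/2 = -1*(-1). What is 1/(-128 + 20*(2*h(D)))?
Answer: -1/288 ≈ -0.0034722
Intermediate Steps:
D = -4 (D = -6 + 2*(-1*(-1)) = -6 + 2*1 = -6 + 2 = -4)
1/(-128 + 20*(2*h(D))) = 1/(-128 + 20*(2*(-4))) = 1/(-128 + 20*(-8)) = 1/(-128 - 160) = 1/(-288) = -1/288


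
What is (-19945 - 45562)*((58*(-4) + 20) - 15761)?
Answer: 1046343311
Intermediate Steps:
(-19945 - 45562)*((58*(-4) + 20) - 15761) = -65507*((-232 + 20) - 15761) = -65507*(-212 - 15761) = -65507*(-15973) = 1046343311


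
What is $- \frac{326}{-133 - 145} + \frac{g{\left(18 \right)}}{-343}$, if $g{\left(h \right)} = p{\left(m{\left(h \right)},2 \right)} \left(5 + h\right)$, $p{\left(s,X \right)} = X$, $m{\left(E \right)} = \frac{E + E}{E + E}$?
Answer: $\frac{49515}{47677} \approx 1.0386$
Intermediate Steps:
$m{\left(E \right)} = 1$ ($m{\left(E \right)} = \frac{2 E}{2 E} = 2 E \frac{1}{2 E} = 1$)
$g{\left(h \right)} = 10 + 2 h$ ($g{\left(h \right)} = 2 \left(5 + h\right) = 10 + 2 h$)
$- \frac{326}{-133 - 145} + \frac{g{\left(18 \right)}}{-343} = - \frac{326}{-133 - 145} + \frac{10 + 2 \cdot 18}{-343} = - \frac{326}{-278} + \left(10 + 36\right) \left(- \frac{1}{343}\right) = \left(-326\right) \left(- \frac{1}{278}\right) + 46 \left(- \frac{1}{343}\right) = \frac{163}{139} - \frac{46}{343} = \frac{49515}{47677}$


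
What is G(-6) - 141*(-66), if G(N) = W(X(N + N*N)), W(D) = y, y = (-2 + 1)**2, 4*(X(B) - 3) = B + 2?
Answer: 9307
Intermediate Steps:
X(B) = 7/2 + B/4 (X(B) = 3 + (B + 2)/4 = 3 + (2 + B)/4 = 3 + (1/2 + B/4) = 7/2 + B/4)
y = 1 (y = (-1)**2 = 1)
W(D) = 1
G(N) = 1
G(-6) - 141*(-66) = 1 - 141*(-66) = 1 + 9306 = 9307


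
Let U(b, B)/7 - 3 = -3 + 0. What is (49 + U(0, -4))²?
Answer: 2401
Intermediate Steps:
U(b, B) = 0 (U(b, B) = 21 + 7*(-3 + 0) = 21 + 7*(-3) = 21 - 21 = 0)
(49 + U(0, -4))² = (49 + 0)² = 49² = 2401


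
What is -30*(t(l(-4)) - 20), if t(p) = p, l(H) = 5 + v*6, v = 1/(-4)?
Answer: 495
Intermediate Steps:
v = -1/4 ≈ -0.25000
l(H) = 7/2 (l(H) = 5 - 1/4*6 = 5 - 3/2 = 7/2)
-30*(t(l(-4)) - 20) = -30*(7/2 - 20) = -30*(-33/2) = 495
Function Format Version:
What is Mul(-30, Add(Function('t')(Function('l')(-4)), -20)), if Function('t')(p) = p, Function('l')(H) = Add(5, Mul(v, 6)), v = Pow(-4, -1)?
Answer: 495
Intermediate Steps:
v = Rational(-1, 4) ≈ -0.25000
Function('l')(H) = Rational(7, 2) (Function('l')(H) = Add(5, Mul(Rational(-1, 4), 6)) = Add(5, Rational(-3, 2)) = Rational(7, 2))
Mul(-30, Add(Function('t')(Function('l')(-4)), -20)) = Mul(-30, Add(Rational(7, 2), -20)) = Mul(-30, Rational(-33, 2)) = 495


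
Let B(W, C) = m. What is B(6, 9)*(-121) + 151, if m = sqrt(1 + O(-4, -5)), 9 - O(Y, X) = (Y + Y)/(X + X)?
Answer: 151 - 121*sqrt(230)/5 ≈ -216.01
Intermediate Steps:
O(Y, X) = 9 - Y/X (O(Y, X) = 9 - (Y + Y)/(X + X) = 9 - 2*Y/(2*X) = 9 - 2*Y*1/(2*X) = 9 - Y/X)
m = sqrt(230)/5 (m = sqrt(1 + (9 - 1*(-4)/(-5))) = sqrt(1 + (9 - 1*(-4)*(-1/5))) = sqrt(1 + (9 - 4/5)) = sqrt(1 + 41/5) = sqrt(46/5) = sqrt(230)/5 ≈ 3.0331)
B(W, C) = sqrt(230)/5
B(6, 9)*(-121) + 151 = (sqrt(230)/5)*(-121) + 151 = -121*sqrt(230)/5 + 151 = 151 - 121*sqrt(230)/5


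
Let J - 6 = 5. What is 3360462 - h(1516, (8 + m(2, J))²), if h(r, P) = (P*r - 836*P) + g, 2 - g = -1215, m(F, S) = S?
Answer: 3113765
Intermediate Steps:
J = 11 (J = 6 + 5 = 11)
g = 1217 (g = 2 - 1*(-1215) = 2 + 1215 = 1217)
h(r, P) = 1217 - 836*P + P*r (h(r, P) = (P*r - 836*P) + 1217 = (-836*P + P*r) + 1217 = 1217 - 836*P + P*r)
3360462 - h(1516, (8 + m(2, J))²) = 3360462 - (1217 - 836*(8 + 11)² + (8 + 11)²*1516) = 3360462 - (1217 - 836*19² + 19²*1516) = 3360462 - (1217 - 836*361 + 361*1516) = 3360462 - (1217 - 301796 + 547276) = 3360462 - 1*246697 = 3360462 - 246697 = 3113765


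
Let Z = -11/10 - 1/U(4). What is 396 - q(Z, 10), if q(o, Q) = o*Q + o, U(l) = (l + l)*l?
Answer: 65351/160 ≈ 408.44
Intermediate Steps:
U(l) = 2*l² (U(l) = (2*l)*l = 2*l²)
Z = -181/160 (Z = -11/10 - 1/(2*4²) = -11*⅒ - 1/(2*16) = -11/10 - 1/32 = -181/160 ≈ -1.1313)
q(o, Q) = o + Q*o (q(o, Q) = Q*o + o = o + Q*o)
396 - q(Z, 10) = 396 - (-181)*(1 + 10)/160 = 396 - (-181)*11/160 = 396 - 1*(-1991/160) = 396 + 1991/160 = 65351/160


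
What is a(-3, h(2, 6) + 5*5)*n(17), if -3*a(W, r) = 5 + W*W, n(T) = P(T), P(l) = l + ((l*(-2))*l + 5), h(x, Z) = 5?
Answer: 7784/3 ≈ 2594.7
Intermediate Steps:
P(l) = 5 + l - 2*l² (P(l) = l + ((-2*l)*l + 5) = l + (-2*l² + 5) = l + (5 - 2*l²) = 5 + l - 2*l²)
n(T) = 5 + T - 2*T²
a(W, r) = -5/3 - W²/3 (a(W, r) = -(5 + W*W)/3 = -(5 + W²)/3 = -5/3 - W²/3)
a(-3, h(2, 6) + 5*5)*n(17) = (-5/3 - ⅓*(-3)²)*(5 + 17 - 2*17²) = (-5/3 - ⅓*9)*(5 + 17 - 2*289) = (-5/3 - 3)*(5 + 17 - 578) = -14/3*(-556) = 7784/3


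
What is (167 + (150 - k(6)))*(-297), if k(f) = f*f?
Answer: -83457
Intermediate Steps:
k(f) = f²
(167 + (150 - k(6)))*(-297) = (167 + (150 - 1*6²))*(-297) = (167 + (150 - 1*36))*(-297) = (167 + (150 - 36))*(-297) = (167 + 114)*(-297) = 281*(-297) = -83457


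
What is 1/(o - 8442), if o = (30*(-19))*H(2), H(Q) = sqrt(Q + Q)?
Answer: -1/9582 ≈ -0.00010436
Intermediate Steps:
H(Q) = sqrt(2)*sqrt(Q) (H(Q) = sqrt(2*Q) = sqrt(2)*sqrt(Q))
o = -1140 (o = (30*(-19))*(sqrt(2)*sqrt(2)) = -570*2 = -1140)
1/(o - 8442) = 1/(-1140 - 8442) = 1/(-9582) = -1/9582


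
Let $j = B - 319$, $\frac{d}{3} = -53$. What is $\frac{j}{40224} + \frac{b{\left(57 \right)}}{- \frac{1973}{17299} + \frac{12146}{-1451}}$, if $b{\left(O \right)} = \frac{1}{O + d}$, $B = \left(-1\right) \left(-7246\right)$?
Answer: $\frac{25248173046739}{145635018784416} \approx 0.17337$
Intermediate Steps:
$B = 7246$
$d = -159$ ($d = 3 \left(-53\right) = -159$)
$b{\left(O \right)} = \frac{1}{-159 + O}$ ($b{\left(O \right)} = \frac{1}{O - 159} = \frac{1}{-159 + O}$)
$j = 6927$ ($j = 7246 - 319 = 6927$)
$\frac{j}{40224} + \frac{b{\left(57 \right)}}{- \frac{1973}{17299} + \frac{12146}{-1451}} = \frac{6927}{40224} + \frac{1}{\left(-159 + 57\right) \left(- \frac{1973}{17299} + \frac{12146}{-1451}\right)} = 6927 \cdot \frac{1}{40224} + \frac{1}{\left(-102\right) \left(\left(-1973\right) \frac{1}{17299} + 12146 \left(- \frac{1}{1451}\right)\right)} = \frac{2309}{13408} - \frac{1}{102 \left(- \frac{1973}{17299} - \frac{12146}{1451}\right)} = \frac{2309}{13408} - \frac{1}{102 \left(- \frac{212976477}{25100849}\right)} = \frac{2309}{13408} - - \frac{25100849}{21723600654} = \frac{2309}{13408} + \frac{25100849}{21723600654} = \frac{25248173046739}{145635018784416}$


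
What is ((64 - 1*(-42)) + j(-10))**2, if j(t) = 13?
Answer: 14161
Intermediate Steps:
((64 - 1*(-42)) + j(-10))**2 = ((64 - 1*(-42)) + 13)**2 = ((64 + 42) + 13)**2 = (106 + 13)**2 = 119**2 = 14161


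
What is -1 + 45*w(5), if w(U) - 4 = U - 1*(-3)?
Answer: 539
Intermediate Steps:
w(U) = 7 + U (w(U) = 4 + (U - 1*(-3)) = 4 + (U + 3) = 4 + (3 + U) = 7 + U)
-1 + 45*w(5) = -1 + 45*(7 + 5) = -1 + 45*12 = -1 + 540 = 539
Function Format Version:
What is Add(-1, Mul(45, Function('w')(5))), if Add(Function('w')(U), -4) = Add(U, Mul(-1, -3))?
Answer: 539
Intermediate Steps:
Function('w')(U) = Add(7, U) (Function('w')(U) = Add(4, Add(U, Mul(-1, -3))) = Add(4, Add(U, 3)) = Add(4, Add(3, U)) = Add(7, U))
Add(-1, Mul(45, Function('w')(5))) = Add(-1, Mul(45, Add(7, 5))) = Add(-1, Mul(45, 12)) = Add(-1, 540) = 539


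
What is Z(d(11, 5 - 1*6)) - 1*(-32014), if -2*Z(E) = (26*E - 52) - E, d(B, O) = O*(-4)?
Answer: 31990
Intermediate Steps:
d(B, O) = -4*O
Z(E) = 26 - 25*E/2 (Z(E) = -((26*E - 52) - E)/2 = -((-52 + 26*E) - E)/2 = -(-52 + 25*E)/2 = 26 - 25*E/2)
Z(d(11, 5 - 1*6)) - 1*(-32014) = (26 - (-50)*(5 - 1*6)) - 1*(-32014) = (26 - (-50)*(5 - 6)) + 32014 = (26 - (-50)*(-1)) + 32014 = (26 - 25/2*4) + 32014 = (26 - 50) + 32014 = -24 + 32014 = 31990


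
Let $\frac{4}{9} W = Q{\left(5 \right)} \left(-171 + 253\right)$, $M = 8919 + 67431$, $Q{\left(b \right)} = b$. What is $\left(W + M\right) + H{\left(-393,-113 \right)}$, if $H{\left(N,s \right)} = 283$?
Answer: $\frac{155111}{2} \approx 77556.0$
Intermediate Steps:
$M = 76350$
$W = \frac{1845}{2}$ ($W = \frac{9 \cdot 5 \left(-171 + 253\right)}{4} = \frac{9 \cdot 5 \cdot 82}{4} = \frac{9}{4} \cdot 410 = \frac{1845}{2} \approx 922.5$)
$\left(W + M\right) + H{\left(-393,-113 \right)} = \left(\frac{1845}{2} + 76350\right) + 283 = \frac{154545}{2} + 283 = \frac{155111}{2}$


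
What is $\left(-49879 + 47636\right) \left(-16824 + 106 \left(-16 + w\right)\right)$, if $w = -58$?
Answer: $55330324$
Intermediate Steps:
$\left(-49879 + 47636\right) \left(-16824 + 106 \left(-16 + w\right)\right) = \left(-49879 + 47636\right) \left(-16824 + 106 \left(-16 - 58\right)\right) = - 2243 \left(-16824 + 106 \left(-74\right)\right) = - 2243 \left(-16824 - 7844\right) = \left(-2243\right) \left(-24668\right) = 55330324$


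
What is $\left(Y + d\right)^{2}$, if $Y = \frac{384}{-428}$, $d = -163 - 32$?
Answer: $\frac{439363521}{11449} \approx 38376.0$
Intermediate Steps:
$d = -195$
$Y = - \frac{96}{107}$ ($Y = 384 \left(- \frac{1}{428}\right) = - \frac{96}{107} \approx -0.8972$)
$\left(Y + d\right)^{2} = \left(- \frac{96}{107} - 195\right)^{2} = \left(- \frac{20961}{107}\right)^{2} = \frac{439363521}{11449}$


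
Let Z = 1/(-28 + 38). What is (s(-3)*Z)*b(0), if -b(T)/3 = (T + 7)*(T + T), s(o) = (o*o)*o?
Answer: 0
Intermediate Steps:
Z = ⅒ (Z = 1/10 = ⅒ ≈ 0.10000)
s(o) = o³ (s(o) = o²*o = o³)
b(T) = -6*T*(7 + T) (b(T) = -3*(T + 7)*(T + T) = -3*(7 + T)*2*T = -6*T*(7 + T))
(s(-3)*Z)*b(0) = ((-3)³*(⅒))*(-6*0*(7 + 0)) = (-27*⅒)*(-6*0*7) = -27/10*0 = 0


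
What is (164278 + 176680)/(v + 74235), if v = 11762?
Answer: 340958/85997 ≈ 3.9648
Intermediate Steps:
(164278 + 176680)/(v + 74235) = (164278 + 176680)/(11762 + 74235) = 340958/85997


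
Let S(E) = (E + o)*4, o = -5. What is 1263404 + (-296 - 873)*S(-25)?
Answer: 1403684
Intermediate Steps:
S(E) = -20 + 4*E (S(E) = (E - 5)*4 = (-5 + E)*4 = -20 + 4*E)
1263404 + (-296 - 873)*S(-25) = 1263404 + (-296 - 873)*(-20 + 4*(-25)) = 1263404 - 1169*(-20 - 100) = 1263404 - 1169*(-120) = 1263404 + 140280 = 1403684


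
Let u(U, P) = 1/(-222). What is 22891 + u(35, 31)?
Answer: 5081801/222 ≈ 22891.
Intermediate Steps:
u(U, P) = -1/222
22891 + u(35, 31) = 22891 - 1/222 = 5081801/222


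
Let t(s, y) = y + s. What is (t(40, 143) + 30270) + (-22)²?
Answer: 30937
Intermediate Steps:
t(s, y) = s + y
(t(40, 143) + 30270) + (-22)² = ((40 + 143) + 30270) + (-22)² = (183 + 30270) + 484 = 30453 + 484 = 30937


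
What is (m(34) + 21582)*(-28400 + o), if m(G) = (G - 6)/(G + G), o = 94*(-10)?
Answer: -10764875340/17 ≈ -6.3323e+8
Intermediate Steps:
o = -940
m(G) = (-6 + G)/(2*G) (m(G) = (-6 + G)/((2*G)) = (-6 + G)*(1/(2*G)) = (-6 + G)/(2*G))
(m(34) + 21582)*(-28400 + o) = ((½)*(-6 + 34)/34 + 21582)*(-28400 - 940) = ((½)*(1/34)*28 + 21582)*(-29340) = (7/17 + 21582)*(-29340) = (366901/17)*(-29340) = -10764875340/17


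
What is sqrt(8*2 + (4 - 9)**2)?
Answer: sqrt(41) ≈ 6.4031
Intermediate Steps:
sqrt(8*2 + (4 - 9)**2) = sqrt(16 + (-5)**2) = sqrt(16 + 25) = sqrt(41)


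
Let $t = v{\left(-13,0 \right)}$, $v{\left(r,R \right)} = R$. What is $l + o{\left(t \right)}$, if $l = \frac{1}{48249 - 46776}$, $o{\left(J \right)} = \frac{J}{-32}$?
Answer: $\frac{1}{1473} \approx 0.00067889$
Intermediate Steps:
$t = 0$
$o{\left(J \right)} = - \frac{J}{32}$ ($o{\left(J \right)} = J \left(- \frac{1}{32}\right) = - \frac{J}{32}$)
$l = \frac{1}{1473} \approx 0.00067889$
$l + o{\left(t \right)} = \frac{1}{1473} - 0 = \frac{1}{1473} + 0 = \frac{1}{1473}$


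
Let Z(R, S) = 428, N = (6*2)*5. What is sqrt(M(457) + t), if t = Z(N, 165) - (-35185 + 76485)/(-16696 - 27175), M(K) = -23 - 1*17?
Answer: 4*sqrt(46786359563)/43871 ≈ 19.722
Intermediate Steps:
N = 60 (N = 12*5 = 60)
M(K) = -40 (M(K) = -23 - 17 = -40)
t = 18818088/43871 (t = 428 - (-35185 + 76485)/(-16696 - 27175) = 428 - 41300/(-43871) = 428 - 41300*(-1)/43871 = 428 - 1*(-41300/43871) = 428 + 41300/43871 = 18818088/43871 ≈ 428.94)
sqrt(M(457) + t) = sqrt(-40 + 18818088/43871) = sqrt(17063248/43871) = 4*sqrt(46786359563)/43871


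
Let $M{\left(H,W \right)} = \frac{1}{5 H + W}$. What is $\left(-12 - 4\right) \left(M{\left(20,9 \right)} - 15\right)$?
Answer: $\frac{26144}{109} \approx 239.85$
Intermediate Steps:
$M{\left(H,W \right)} = \frac{1}{W + 5 H}$
$\left(-12 - 4\right) \left(M{\left(20,9 \right)} - 15\right) = \left(-12 - 4\right) \left(\frac{1}{9 + 5 \cdot 20} - 15\right) = \left(-12 - 4\right) \left(\frac{1}{9 + 100} - 15\right) = - 16 \left(\frac{1}{109} - 15\right) = \left(-16\right) \left(- \frac{1634}{109}\right) = \frac{26144}{109}$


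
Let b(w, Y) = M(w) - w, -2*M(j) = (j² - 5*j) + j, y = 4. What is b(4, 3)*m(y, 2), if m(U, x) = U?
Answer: -16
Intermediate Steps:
M(j) = 2*j - j²/2 (M(j) = -((j² - 5*j) + j)/2 = -(j² - 4*j)/2 = 2*j - j²/2)
b(w, Y) = -w + w*(4 - w)/2 (b(w, Y) = w*(4 - w)/2 - w = -w + w*(4 - w)/2)
b(4, 3)*m(y, 2) = ((½)*4*(2 - 1*4))*4 = ((½)*4*(2 - 4))*4 = ((½)*4*(-2))*4 = -4*4 = -16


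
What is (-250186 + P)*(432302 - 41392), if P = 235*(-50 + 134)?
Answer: -90083645860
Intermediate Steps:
P = 19740 (P = 235*84 = 19740)
(-250186 + P)*(432302 - 41392) = (-250186 + 19740)*(432302 - 41392) = -230446*390910 = -90083645860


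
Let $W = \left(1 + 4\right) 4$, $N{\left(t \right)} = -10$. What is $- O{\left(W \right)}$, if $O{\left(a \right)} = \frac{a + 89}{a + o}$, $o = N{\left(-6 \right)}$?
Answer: $- \frac{109}{10} \approx -10.9$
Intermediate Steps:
$o = -10$
$W = 20$ ($W = 5 \cdot 4 = 20$)
$O{\left(a \right)} = \frac{89 + a}{-10 + a}$ ($O{\left(a \right)} = \frac{a + 89}{a - 10} = \frac{89 + a}{-10 + a}$)
$- O{\left(W \right)} = - \frac{89 + 20}{-10 + 20} = - \frac{109}{10}$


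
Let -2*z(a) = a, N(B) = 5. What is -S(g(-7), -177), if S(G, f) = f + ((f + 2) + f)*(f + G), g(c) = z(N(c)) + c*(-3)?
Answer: -55615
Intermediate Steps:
z(a) = -a/2
g(c) = -5/2 - 3*c (g(c) = -1/2*5 + c*(-3) = -5/2 - 3*c)
S(G, f) = f + (2 + 2*f)*(G + f) (S(G, f) = f + ((2 + f) + f)*(G + f) = f + (2 + 2*f)*(G + f))
-S(g(-7), -177) = -(2*(-5/2 - 3*(-7)) + 2*(-177)**2 + 3*(-177) + 2*(-5/2 - 3*(-7))*(-177)) = -(2*(-5/2 + 21) + 2*31329 - 531 + 2*(-5/2 + 21)*(-177)) = -(2*(37/2) + 62658 - 531 + 2*(37/2)*(-177)) = -(37 + 62658 - 531 - 6549) = -1*55615 = -55615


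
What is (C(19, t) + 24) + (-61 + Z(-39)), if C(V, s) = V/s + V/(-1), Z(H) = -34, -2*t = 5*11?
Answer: -4988/55 ≈ -90.691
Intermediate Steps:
t = -55/2 (t = -5*11/2 = -½*55 = -55/2 ≈ -27.500)
C(V, s) = -V + V/s (C(V, s) = V/s + V*(-1) = V/s - V = -V + V/s)
(C(19, t) + 24) + (-61 + Z(-39)) = ((-1*19 + 19/(-55/2)) + 24) + (-61 - 34) = ((-19 + 19*(-2/55)) + 24) - 95 = ((-19 - 38/55) + 24) - 95 = (-1083/55 + 24) - 95 = 237/55 - 95 = -4988/55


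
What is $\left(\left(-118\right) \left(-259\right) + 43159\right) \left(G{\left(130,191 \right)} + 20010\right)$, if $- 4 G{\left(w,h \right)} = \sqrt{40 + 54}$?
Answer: $1475157210 - \frac{73721 \sqrt{94}}{4} \approx 1.475 \cdot 10^{9}$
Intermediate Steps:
$G{\left(w,h \right)} = - \frac{\sqrt{94}}{4}$ ($G{\left(w,h \right)} = - \frac{\sqrt{40 + 54}}{4} = - \frac{\sqrt{94}}{4}$)
$\left(\left(-118\right) \left(-259\right) + 43159\right) \left(G{\left(130,191 \right)} + 20010\right) = \left(\left(-118\right) \left(-259\right) + 43159\right) \left(- \frac{\sqrt{94}}{4} + 20010\right) = \left(30562 + 43159\right) \left(20010 - \frac{\sqrt{94}}{4}\right) = 73721 \left(20010 - \frac{\sqrt{94}}{4}\right) = 1475157210 - \frac{73721 \sqrt{94}}{4}$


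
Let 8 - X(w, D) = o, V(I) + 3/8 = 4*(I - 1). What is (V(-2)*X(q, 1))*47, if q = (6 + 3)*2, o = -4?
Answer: -13959/2 ≈ -6979.5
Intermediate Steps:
V(I) = -35/8 + 4*I (V(I) = -3/8 + 4*(I - 1) = -3/8 + 4*(-1 + I) = -3/8 + (-4 + 4*I) = -35/8 + 4*I)
q = 18 (q = 9*2 = 18)
X(w, D) = 12 (X(w, D) = 8 - 1*(-4) = 8 + 4 = 12)
(V(-2)*X(q, 1))*47 = ((-35/8 + 4*(-2))*12)*47 = ((-35/8 - 8)*12)*47 = -99/8*12*47 = -297/2*47 = -13959/2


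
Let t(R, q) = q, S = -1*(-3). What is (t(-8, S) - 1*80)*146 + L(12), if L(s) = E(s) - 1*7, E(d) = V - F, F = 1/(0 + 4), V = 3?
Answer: -44985/4 ≈ -11246.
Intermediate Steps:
S = 3
F = ¼ (F = 1/4 = ¼ ≈ 0.25000)
E(d) = 11/4 (E(d) = 3 - 1*¼ = 3 - ¼ = 11/4)
L(s) = -17/4 (L(s) = 11/4 - 1*7 = 11/4 - 7 = -17/4)
(t(-8, S) - 1*80)*146 + L(12) = (3 - 1*80)*146 - 17/4 = (3 - 80)*146 - 17/4 = -77*146 - 17/4 = -11242 - 17/4 = -44985/4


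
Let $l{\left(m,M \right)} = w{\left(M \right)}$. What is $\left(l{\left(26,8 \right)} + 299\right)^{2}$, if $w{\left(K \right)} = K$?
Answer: $94249$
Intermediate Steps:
$l{\left(m,M \right)} = M$
$\left(l{\left(26,8 \right)} + 299\right)^{2} = \left(8 + 299\right)^{2} = 307^{2} = 94249$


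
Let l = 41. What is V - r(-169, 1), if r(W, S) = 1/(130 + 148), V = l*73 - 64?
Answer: 814261/278 ≈ 2929.0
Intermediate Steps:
V = 2929 (V = 41*73 - 64 = 2993 - 64 = 2929)
r(W, S) = 1/278
V - r(-169, 1) = 2929 - 1*1/278 = 2929 - 1/278 = 814261/278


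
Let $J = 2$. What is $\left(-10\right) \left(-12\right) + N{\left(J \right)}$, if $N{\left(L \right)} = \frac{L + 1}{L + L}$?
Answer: $\frac{483}{4} \approx 120.75$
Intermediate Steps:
$N{\left(L \right)} = \frac{1 + L}{2 L}$
$\left(-10\right) \left(-12\right) + N{\left(J \right)} = \left(-10\right) \left(-12\right) + \frac{1 + 2}{2 \cdot 2} = 120 + \frac{1}{2} \cdot \frac{1}{2} \cdot 3 = 120 + \frac{3}{4} = \frac{483}{4}$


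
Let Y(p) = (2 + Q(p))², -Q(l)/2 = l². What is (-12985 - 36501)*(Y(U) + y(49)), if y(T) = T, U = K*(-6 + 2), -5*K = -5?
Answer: -46962214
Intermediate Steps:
K = 1 (K = -⅕*(-5) = 1)
Q(l) = -2*l²
U = -4 (U = 1*(-6 + 2) = 1*(-4) = -4)
Y(p) = (2 - 2*p²)²
(-12985 - 36501)*(Y(U) + y(49)) = (-12985 - 36501)*(4*(-1 + (-4)²)² + 49) = -49486*(4*(-1 + 16)² + 49) = -49486*(4*15² + 49) = -49486*(4*225 + 49) = -49486*(900 + 49) = -49486*949 = -46962214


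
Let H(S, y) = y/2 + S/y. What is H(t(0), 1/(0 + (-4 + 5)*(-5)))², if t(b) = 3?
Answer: 22801/100 ≈ 228.01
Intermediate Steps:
H(S, y) = y/2 + S/y (H(S, y) = y*(½) + S/y = y/2 + S/y)
H(t(0), 1/(0 + (-4 + 5)*(-5)))² = (1/(2*(0 + (-4 + 5)*(-5))) + 3/(1/(0 + (-4 + 5)*(-5))))² = (1/(2*(0 + 1*(-5))) + 3/(1/(0 + 1*(-5))))² = (1/(2*(0 - 5)) + 3/(1/(0 - 5)))² = ((½)/(-5) + 3/(1/(-5)))² = ((½)*(-⅕) + 3/(-⅕))² = (-⅒ + 3*(-5))² = (-⅒ - 15)² = (-151/10)² = 22801/100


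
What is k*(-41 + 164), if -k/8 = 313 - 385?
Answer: 70848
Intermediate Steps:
k = 576 (k = -8*(313 - 385) = -8*(-72) = 576)
k*(-41 + 164) = 576*(-41 + 164) = 576*123 = 70848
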